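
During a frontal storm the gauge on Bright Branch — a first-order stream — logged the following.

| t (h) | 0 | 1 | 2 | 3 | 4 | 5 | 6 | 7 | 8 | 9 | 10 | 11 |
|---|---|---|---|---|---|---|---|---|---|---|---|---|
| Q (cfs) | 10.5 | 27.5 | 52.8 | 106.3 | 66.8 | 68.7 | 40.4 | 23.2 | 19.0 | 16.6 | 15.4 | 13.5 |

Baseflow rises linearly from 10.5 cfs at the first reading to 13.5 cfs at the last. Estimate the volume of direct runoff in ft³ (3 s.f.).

Direct-runoff ordinates (Q − Q_b): 0.00, 16.73, 41.75, 94.98, 55.21, 56.84, 28.26, 10.79, 6.32, 3.65, 2.17, 0.00 cfs.
ΣQ_DR = 316.7 cfs.
With Δt = 1 h = 3600 s, V = ΣQ_DR · Δt = 316.7 × 3600 = 1.14 × 10^6 ft³.

V ≈ 1.14 × 10^6 ft³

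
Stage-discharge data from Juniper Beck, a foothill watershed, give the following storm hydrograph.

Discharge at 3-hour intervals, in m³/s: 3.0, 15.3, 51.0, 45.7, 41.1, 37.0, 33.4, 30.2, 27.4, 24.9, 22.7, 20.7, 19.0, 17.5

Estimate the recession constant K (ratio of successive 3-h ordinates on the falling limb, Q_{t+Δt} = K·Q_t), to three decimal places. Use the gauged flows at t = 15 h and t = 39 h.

K ≈ 0.911

Using the recession-limb readings at t = 15 h and t = 39 h: Q falls from 37.0 to 17.5 m³/s over 8 intervals.
K = (Q₂/Q₁)^(1/8) = (17.5/37.0)^(1/8) = 0.911.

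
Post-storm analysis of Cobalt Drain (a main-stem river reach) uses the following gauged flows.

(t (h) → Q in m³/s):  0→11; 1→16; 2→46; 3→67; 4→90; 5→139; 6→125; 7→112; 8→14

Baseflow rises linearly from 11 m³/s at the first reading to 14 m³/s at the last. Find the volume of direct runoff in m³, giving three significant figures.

Direct-runoff ordinates (Q − Q_b): 0.00, 4.62, 34.25, 54.88, 77.50, 126.12, 111.75, 98.38, 0.00 m³/s.
ΣQ_DR = 507.5 m³/s.
With Δt = 1 h = 3600 s, V = ΣQ_DR · Δt = 507.5 × 3600 = 1.83 × 10^6 m³.

V ≈ 1.83 × 10^6 m³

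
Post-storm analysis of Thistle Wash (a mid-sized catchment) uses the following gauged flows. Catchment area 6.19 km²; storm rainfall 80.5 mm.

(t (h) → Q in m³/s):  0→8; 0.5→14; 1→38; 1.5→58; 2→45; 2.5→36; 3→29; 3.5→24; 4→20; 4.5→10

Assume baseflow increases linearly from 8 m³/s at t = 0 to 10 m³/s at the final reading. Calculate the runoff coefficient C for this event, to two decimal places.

ΣQ_DR = 192.0 m³/s; V = ΣQ_DR·Δt = 3.456 × 10^5 m³.
Runoff depth d = V / A = 55.83 mm.
C = d / P = 55.83 / 80.5 = 0.69.

C ≈ 0.69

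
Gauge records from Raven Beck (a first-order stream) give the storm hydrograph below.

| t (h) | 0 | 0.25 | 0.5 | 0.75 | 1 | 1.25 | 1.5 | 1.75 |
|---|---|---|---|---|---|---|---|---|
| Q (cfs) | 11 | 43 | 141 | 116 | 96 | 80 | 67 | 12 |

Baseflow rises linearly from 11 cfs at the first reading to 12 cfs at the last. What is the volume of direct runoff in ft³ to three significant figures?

Direct-runoff ordinates (Q − Q_b): 0.00, 31.86, 129.71, 104.57, 84.43, 68.29, 55.14, 0.00 cfs.
ΣQ_DR = 474.0 cfs.
With Δt = 0.25 h = 900 s, V = ΣQ_DR · Δt = 474.0 × 900 = 4.27 × 10^5 ft³.

V ≈ 4.27 × 10^5 ft³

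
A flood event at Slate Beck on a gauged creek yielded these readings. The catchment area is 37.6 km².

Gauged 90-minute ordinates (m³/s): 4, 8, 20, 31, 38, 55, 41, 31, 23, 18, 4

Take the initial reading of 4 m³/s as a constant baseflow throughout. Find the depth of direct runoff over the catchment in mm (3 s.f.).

d ≈ 32.9 mm

Direct runoff: 0.0, 4.0, 16.0, 27.0, 34.0, 51.0, 37.0, 27.0, 19.0, 14.0, 0.0 m³/s; ΣQ_DR = 229.0 m³/s.
V = ΣQ_DR · Δt = 229.0 × 5400 s = 1.237 × 10^6 m³.
Over A = 37.6 km², depth = V / A = 32.9 mm.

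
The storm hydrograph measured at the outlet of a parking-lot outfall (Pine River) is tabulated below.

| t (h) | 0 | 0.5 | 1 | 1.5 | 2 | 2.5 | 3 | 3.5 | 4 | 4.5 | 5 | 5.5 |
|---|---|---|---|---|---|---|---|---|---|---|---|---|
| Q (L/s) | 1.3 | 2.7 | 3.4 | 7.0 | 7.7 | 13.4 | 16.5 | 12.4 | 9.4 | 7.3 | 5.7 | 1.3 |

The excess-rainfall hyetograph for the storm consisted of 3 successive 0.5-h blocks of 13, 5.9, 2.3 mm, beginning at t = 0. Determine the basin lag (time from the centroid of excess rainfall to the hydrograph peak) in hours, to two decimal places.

t_L ≈ 2.50 h

Centroid of excess rainfall: t_c = Σ P_i·t̄_i / ΣP_i = 0.4976 h (block centres at 0.25, 0.75, 1.25 h).
Hydrograph peak occurs at t = 3 h, so basin lag t_L = 3 − 0.4976 = 2.50 h.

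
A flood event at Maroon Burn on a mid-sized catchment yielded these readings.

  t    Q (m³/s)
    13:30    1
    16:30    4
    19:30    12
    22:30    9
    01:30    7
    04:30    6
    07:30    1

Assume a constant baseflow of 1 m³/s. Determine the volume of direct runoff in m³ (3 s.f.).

Direct-runoff ordinates (Q − Q_b): 0.0, 3.0, 11.0, 8.0, 6.0, 5.0, 0.0 m³/s.
ΣQ_DR = 33.00 m³/s.
With Δt = 3 h = 10800 s, V = ΣQ_DR · Δt = 33.00 × 10800 = 3.56 × 10^5 m³.

V ≈ 3.56 × 10^5 m³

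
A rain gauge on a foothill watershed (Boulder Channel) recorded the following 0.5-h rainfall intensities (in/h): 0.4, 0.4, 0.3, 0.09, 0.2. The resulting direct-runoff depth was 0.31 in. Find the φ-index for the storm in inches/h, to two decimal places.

Only the 4 blocks with intensity above φ contribute runoff: 0.4, 0.4, 0.3, 0.2 in/h.
Σ(I−φ)·Δt = d  ⇒  (0.4+0.4+0.3+0.2 − 4φ)·0.5 = 0.31
φ = (1.300 − 0.31/0.5) / 4 = 0.17 in/h.

φ ≈ 0.17 in/h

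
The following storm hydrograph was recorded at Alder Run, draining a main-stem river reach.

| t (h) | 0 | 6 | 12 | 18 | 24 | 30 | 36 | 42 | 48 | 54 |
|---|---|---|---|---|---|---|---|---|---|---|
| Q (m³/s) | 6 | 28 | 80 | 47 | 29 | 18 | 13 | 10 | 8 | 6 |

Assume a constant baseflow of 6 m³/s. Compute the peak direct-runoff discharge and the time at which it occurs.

Subtracting baseflow gives direct-runoff ordinates: 0.0, 22.0, 74.0, 41.0, 23.0, 12.0, 7.0, 4.0, 2.0, 0.0 m³/s.
The maximum is 74.0 m³/s, occurring at the reading for t = 12 h.

Q_p = 74.0 m³/s at t = 12 h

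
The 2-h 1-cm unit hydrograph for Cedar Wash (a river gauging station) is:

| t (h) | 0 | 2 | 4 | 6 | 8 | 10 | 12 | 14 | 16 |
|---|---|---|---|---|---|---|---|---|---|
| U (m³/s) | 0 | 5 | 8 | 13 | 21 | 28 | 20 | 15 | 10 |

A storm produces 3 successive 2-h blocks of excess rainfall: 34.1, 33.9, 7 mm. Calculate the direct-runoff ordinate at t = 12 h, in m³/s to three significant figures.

Q ≈ 178 m³/s

By discrete convolution, Q_j = Σ (P_i / 10 mm) · U_{j−i}.
At t = 12 h (j=6): Q = (34.1/10)·20 + (33.9/10)·28 + (7/10)·21 = 178 m³/s.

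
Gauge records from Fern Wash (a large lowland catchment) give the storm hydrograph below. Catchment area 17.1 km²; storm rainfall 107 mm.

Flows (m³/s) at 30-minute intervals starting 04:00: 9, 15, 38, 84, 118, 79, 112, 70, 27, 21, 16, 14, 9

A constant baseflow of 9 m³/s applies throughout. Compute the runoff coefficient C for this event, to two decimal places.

C ≈ 0.49

ΣQ_DR = 495.0 m³/s; V = ΣQ_DR·Δt = 8.910 × 10^5 m³.
Runoff depth d = V / A = 52.11 mm.
C = d / P = 52.11 / 107 = 0.49.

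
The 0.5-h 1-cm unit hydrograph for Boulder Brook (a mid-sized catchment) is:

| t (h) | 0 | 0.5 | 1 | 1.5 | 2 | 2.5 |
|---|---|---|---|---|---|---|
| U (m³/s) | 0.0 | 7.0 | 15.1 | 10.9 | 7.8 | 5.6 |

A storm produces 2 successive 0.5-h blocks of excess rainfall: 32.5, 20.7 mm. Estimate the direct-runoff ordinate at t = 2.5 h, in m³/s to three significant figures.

Q ≈ 34.3 m³/s

By discrete convolution, Q_j = Σ (P_i / 10 mm) · U_{j−i}.
At t = 2.5 h (j=5): Q = (32.5/10)·5.6 + (20.7/10)·7.8 = 34.3 m³/s.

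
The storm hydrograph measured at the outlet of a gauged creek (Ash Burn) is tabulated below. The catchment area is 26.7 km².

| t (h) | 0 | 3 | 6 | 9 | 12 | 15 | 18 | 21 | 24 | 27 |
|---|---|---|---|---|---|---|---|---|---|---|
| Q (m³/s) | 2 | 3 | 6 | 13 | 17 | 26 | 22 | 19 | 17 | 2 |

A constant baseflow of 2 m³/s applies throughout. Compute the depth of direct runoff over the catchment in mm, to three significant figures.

Direct runoff: 0.0, 1.0, 4.0, 11.0, 15.0, 24.0, 20.0, 17.0, 15.0, 0.0 m³/s; ΣQ_DR = 107.0 m³/s.
V = ΣQ_DR · Δt = 107.0 × 10800 s = 1.156 × 10^6 m³.
Over A = 26.7 km², depth = V / A = 43.3 mm.

d ≈ 43.3 mm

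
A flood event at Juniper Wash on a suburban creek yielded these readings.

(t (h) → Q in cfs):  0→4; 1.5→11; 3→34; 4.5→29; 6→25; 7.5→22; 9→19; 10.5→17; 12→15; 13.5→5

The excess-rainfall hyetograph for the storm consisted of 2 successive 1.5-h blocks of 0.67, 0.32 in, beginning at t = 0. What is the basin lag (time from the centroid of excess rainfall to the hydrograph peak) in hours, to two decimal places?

t_L ≈ 1.77 h

Centroid of excess rainfall: t_c = Σ P_i·t̄_i / ΣP_i = 1.2348 h (block centres at 0.75, 2.25 h).
Hydrograph peak occurs at t = 3 h, so basin lag t_L = 3 − 1.2348 = 1.77 h.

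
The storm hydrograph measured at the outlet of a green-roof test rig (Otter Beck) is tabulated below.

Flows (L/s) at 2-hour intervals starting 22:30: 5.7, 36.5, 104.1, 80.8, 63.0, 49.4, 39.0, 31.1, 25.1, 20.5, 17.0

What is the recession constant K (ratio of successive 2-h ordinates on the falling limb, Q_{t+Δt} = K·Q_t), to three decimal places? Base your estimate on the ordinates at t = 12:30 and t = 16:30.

Using the recession-limb readings at t = 12:30 and t = 16:30: Q falls from 31.1 to 20.5 L/s over 2 intervals.
K = (Q₂/Q₁)^(1/2) = (20.5/31.1)^(1/2) = 0.812.

K ≈ 0.812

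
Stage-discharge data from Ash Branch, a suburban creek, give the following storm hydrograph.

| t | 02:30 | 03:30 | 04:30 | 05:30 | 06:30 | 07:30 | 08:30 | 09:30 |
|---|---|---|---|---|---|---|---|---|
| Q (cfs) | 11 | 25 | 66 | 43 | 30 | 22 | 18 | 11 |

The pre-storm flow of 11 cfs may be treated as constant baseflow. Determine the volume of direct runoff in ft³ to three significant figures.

Direct-runoff ordinates (Q − Q_b): 0.0, 14.0, 55.0, 32.0, 19.0, 11.0, 7.0, 0.0 cfs.
ΣQ_DR = 138.0 cfs.
With Δt = 1 h = 3600 s, V = ΣQ_DR · Δt = 138.0 × 3600 = 4.97 × 10^5 ft³.

V ≈ 4.97 × 10^5 ft³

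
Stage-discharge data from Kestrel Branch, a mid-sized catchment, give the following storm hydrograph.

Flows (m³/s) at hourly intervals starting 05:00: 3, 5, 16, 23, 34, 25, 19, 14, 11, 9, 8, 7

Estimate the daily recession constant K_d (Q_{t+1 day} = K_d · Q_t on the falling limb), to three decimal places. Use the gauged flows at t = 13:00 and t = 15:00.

Between t = 13:00 and t = 15:00 the flow falls from 11 to 8 m³/s over 2×1 h = 2 h.
Per-interval ratio K = (8/11)^(1/2) = 0.8528; K_d = K^(24/1) = 0.022.

K_d ≈ 0.022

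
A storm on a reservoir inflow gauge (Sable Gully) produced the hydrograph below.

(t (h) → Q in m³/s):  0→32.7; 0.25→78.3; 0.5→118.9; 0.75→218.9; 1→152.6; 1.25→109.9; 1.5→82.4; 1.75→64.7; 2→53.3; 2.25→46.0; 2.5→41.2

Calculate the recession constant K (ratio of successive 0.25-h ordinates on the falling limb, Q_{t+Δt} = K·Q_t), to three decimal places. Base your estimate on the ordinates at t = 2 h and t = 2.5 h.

Using the recession-limb readings at t = 2 h and t = 2.5 h: Q falls from 53.3 to 41.2 m³/s over 2 intervals.
K = (Q₂/Q₁)^(1/2) = (41.2/53.3)^(1/2) = 0.879.

K ≈ 0.879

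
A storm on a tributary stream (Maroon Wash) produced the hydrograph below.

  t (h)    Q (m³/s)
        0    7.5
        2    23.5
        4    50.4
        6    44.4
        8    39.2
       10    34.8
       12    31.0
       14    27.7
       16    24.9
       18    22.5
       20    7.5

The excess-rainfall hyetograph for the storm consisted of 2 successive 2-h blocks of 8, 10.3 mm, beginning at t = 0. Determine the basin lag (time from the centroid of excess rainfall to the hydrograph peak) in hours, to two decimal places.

t_L ≈ 1.87 h

Centroid of excess rainfall: t_c = Σ P_i·t̄_i / ΣP_i = 2.1257 h (block centres at 1, 3 h).
Hydrograph peak occurs at t = 4 h, so basin lag t_L = 4 − 2.1257 = 1.87 h.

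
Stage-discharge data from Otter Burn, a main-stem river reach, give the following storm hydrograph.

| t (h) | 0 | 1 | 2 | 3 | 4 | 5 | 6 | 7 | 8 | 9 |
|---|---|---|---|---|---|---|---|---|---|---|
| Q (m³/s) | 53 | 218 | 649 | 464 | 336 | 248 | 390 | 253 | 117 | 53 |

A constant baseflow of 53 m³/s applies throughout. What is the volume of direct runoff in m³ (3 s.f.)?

Direct-runoff ordinates (Q − Q_b): 0.0, 165.0, 596.0, 411.0, 283.0, 195.0, 337.0, 200.0, 64.0, 0.0 m³/s.
ΣQ_DR = 2251 m³/s.
With Δt = 1 h = 3600 s, V = ΣQ_DR · Δt = 2251 × 3600 = 8.10 × 10^6 m³.

V ≈ 8.10 × 10^6 m³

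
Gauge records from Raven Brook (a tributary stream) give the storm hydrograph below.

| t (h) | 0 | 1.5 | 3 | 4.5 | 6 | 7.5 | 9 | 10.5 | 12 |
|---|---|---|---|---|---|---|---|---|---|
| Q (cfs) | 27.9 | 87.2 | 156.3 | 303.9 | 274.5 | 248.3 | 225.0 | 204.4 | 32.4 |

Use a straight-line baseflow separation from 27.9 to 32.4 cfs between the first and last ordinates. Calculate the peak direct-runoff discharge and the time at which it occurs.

Q_p = 274.31 cfs at t = 4.5 h

Subtracting baseflow gives direct-runoff ordinates: 0.00, 58.74, 127.28, 274.31, 244.35, 217.59, 193.72, 172.56, 0.00 cfs.
The maximum is 274.31 cfs, occurring at the reading for t = 4.5 h.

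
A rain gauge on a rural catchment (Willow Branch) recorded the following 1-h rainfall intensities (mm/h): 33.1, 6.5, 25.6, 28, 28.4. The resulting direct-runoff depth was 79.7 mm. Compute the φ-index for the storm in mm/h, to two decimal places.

φ ≈ 8.85 mm/h

Only the 4 blocks with intensity above φ contribute runoff: 33.1, 25.6, 28, 28.4 mm/h.
Σ(I−φ)·Δt = d  ⇒  (33.1+25.6+28+28.4 − 4φ)·1 = 79.7
φ = (115.1 − 79.7/1) / 4 = 8.85 mm/h.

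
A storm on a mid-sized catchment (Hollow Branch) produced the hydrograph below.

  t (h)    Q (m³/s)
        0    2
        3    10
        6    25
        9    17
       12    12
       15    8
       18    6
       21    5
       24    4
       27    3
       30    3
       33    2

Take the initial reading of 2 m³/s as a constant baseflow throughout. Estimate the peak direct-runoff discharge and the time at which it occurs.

Q_p = 23.0 m³/s at t = 6 h

Subtracting baseflow gives direct-runoff ordinates: 0.0, 8.0, 23.0, 15.0, 10.0, 6.0, 4.0, 3.0, 2.0, 1.0, 1.0, 0.0 m³/s.
The maximum is 23.0 m³/s, occurring at the reading for t = 6 h.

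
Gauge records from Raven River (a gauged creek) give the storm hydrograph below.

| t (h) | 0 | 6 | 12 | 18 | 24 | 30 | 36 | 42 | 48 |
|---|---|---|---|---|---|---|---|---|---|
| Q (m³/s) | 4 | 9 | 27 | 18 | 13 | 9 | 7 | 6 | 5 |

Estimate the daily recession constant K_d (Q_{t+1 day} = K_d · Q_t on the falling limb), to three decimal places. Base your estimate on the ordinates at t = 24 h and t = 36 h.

Between t = 24 h and t = 36 h the flow falls from 13 to 7 m³/s over 2×6 h = 12 h.
Per-interval ratio K = (7/13)^(1/2) = 0.7338; K_d = K^(24/6) = 0.290.

K_d ≈ 0.290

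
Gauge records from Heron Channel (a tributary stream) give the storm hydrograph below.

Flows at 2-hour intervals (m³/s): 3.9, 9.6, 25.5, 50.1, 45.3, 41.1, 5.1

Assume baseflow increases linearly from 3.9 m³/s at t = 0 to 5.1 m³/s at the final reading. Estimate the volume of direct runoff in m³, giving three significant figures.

V ≈ 1.07 × 10^6 m³

Direct-runoff ordinates (Q − Q_b): 0.00, 5.50, 21.20, 45.60, 40.60, 36.20, 0.00 m³/s.
ΣQ_DR = 149.1 m³/s.
With Δt = 2 h = 7200 s, V = ΣQ_DR · Δt = 149.1 × 7200 = 1.07 × 10^6 m³.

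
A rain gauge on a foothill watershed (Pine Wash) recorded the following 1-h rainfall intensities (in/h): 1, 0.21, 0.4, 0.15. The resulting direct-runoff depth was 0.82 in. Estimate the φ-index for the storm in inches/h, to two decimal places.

φ ≈ 0.29 in/h

Only the 2 blocks with intensity above φ contribute runoff: 1, 0.4 in/h.
Σ(I−φ)·Δt = d  ⇒  (1+0.4 − 2φ)·1 = 0.82
φ = (1.400 − 0.82/1) / 2 = 0.29 in/h.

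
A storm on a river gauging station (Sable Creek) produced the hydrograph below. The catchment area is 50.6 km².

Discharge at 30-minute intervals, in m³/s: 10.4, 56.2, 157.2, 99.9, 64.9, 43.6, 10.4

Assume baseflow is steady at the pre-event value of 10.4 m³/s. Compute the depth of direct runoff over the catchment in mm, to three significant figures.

d ≈ 13.2 mm

Direct runoff: 0.0, 45.8, 146.8, 89.5, 54.5, 33.2, 0.0 m³/s; ΣQ_DR = 369.8 m³/s.
V = ΣQ_DR · Δt = 369.8 × 1800 s = 6.656 × 10^5 m³.
Over A = 50.6 km², depth = V / A = 13.2 mm.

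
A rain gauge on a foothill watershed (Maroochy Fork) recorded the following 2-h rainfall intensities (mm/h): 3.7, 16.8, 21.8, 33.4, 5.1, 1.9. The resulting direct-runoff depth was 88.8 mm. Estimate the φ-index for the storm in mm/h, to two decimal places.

Only the 3 blocks with intensity above φ contribute runoff: 16.8, 21.8, 33.4 mm/h.
Σ(I−φ)·Δt = d  ⇒  (16.8+21.8+33.4 − 3φ)·2 = 88.8
φ = (72.00 − 88.8/2) / 3 = 9.20 mm/h.

φ ≈ 9.20 mm/h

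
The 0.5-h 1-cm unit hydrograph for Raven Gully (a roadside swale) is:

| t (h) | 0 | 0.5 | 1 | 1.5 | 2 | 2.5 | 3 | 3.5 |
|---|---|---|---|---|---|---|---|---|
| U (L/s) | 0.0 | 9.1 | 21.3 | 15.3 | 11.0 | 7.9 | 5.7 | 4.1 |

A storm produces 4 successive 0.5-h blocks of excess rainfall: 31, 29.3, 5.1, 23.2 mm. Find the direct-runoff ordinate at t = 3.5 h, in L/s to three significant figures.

Q ≈ 59.0 L/s

By discrete convolution, Q_j = Σ (P_i / 10 mm) · U_{j−i}.
At t = 3.5 h (j=7): Q = (31/10)·4.1 + (29.3/10)·5.7 + (5.1/10)·7.9 + (23.2/10)·11.0 = 59.0 L/s.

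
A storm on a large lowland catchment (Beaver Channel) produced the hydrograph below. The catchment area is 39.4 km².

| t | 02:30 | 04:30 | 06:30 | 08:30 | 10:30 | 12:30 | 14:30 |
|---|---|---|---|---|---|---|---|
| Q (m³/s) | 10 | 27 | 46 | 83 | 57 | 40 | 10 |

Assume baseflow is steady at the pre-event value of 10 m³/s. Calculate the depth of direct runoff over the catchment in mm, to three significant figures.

d ≈ 37.1 mm

Direct runoff: 0.0, 17.0, 36.0, 73.0, 47.0, 30.0, 0.0 m³/s; ΣQ_DR = 203.0 m³/s.
V = ΣQ_DR · Δt = 203.0 × 7200 s = 1.462 × 10^6 m³.
Over A = 39.4 km², depth = V / A = 37.1 mm.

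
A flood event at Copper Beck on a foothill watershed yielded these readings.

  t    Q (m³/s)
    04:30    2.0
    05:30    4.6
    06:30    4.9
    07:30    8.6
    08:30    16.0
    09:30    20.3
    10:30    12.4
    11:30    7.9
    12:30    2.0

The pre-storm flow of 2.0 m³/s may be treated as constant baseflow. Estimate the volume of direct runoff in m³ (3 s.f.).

V ≈ 2.19 × 10^5 m³

Direct-runoff ordinates (Q − Q_b): 0.0, 2.6, 2.9, 6.6, 14.0, 18.3, 10.4, 5.9, 0.0 m³/s.
ΣQ_DR = 60.70 m³/s.
With Δt = 1 h = 3600 s, V = ΣQ_DR · Δt = 60.70 × 3600 = 2.19 × 10^5 m³.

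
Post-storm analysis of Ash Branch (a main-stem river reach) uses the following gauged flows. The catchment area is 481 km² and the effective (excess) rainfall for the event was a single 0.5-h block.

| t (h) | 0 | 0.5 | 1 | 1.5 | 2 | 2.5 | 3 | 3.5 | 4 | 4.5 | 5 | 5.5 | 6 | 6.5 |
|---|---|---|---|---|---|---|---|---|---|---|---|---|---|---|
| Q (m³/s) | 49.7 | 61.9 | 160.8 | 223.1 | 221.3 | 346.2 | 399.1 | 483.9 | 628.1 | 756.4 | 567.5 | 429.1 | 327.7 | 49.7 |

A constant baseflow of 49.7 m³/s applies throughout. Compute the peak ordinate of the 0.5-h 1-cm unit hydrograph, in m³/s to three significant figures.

Direct runoff: 0.0, 12.2, 111.1, 173.4, 171.6, 296.5, 349.4, 434.2, 578.4, 706.7, 517.8, 379.4, 278.0, 0.0 m³/s; ΣQ_DR = 4009 m³/s, peak = 706.7 m³/s.
Runoff depth d = ΣQ_DR·Δt / A = 4009 × 1800 / (481 km²) = 15.00 mm.
The 1-cm UH is the DRH scaled by (10 mm)/d, so U_p = 706.7 × 10/15.00 = 471 m³/s.

U_p ≈ 471 m³/s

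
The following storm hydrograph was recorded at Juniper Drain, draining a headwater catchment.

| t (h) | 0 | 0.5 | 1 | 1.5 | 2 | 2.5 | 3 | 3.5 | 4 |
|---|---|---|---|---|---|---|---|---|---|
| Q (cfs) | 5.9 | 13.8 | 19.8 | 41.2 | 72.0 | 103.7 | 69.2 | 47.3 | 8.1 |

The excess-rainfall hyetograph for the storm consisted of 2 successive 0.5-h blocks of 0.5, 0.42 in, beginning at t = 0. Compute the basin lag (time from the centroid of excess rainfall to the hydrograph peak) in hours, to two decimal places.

t_L ≈ 2.02 h

Centroid of excess rainfall: t_c = Σ P_i·t̄_i / ΣP_i = 0.4783 h (block centres at 0.25, 0.75 h).
Hydrograph peak occurs at t = 2.5 h, so basin lag t_L = 2.5 − 0.4783 = 2.02 h.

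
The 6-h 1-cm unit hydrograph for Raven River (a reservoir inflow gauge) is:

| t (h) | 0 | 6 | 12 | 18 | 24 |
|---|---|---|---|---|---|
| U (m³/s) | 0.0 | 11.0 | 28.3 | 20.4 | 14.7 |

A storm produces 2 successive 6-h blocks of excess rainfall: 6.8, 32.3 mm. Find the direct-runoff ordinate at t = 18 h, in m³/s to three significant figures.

Q ≈ 105 m³/s

By discrete convolution, Q_j = Σ (P_i / 10 mm) · U_{j−i}.
At t = 18 h (j=3): Q = (6.8/10)·20.4 + (32.3/10)·28.3 = 105 m³/s.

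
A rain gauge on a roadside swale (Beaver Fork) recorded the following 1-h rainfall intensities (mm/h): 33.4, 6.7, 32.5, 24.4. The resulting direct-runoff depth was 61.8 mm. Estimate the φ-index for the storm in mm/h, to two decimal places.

φ ≈ 9.50 mm/h

Only the 3 blocks with intensity above φ contribute runoff: 33.4, 32.5, 24.4 mm/h.
Σ(I−φ)·Δt = d  ⇒  (33.4+32.5+24.4 − 3φ)·1 = 61.8
φ = (90.30 − 61.8/1) / 3 = 9.50 mm/h.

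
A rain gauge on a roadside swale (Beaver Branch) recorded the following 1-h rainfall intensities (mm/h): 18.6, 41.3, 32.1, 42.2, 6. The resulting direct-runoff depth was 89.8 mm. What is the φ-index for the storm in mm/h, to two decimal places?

Only the 4 blocks with intensity above φ contribute runoff: 18.6, 41.3, 32.1, 42.2 mm/h.
Σ(I−φ)·Δt = d  ⇒  (18.6+41.3+32.1+42.2 − 4φ)·1 = 89.8
φ = (134.2 − 89.8/1) / 4 = 11.10 mm/h.

φ ≈ 11.10 mm/h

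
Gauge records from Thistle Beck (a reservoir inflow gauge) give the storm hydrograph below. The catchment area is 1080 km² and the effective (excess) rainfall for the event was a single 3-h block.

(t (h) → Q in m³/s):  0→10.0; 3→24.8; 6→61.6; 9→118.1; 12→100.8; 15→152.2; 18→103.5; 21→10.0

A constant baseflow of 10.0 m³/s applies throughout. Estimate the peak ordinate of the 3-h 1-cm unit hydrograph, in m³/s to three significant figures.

U_p ≈ 284 m³/s

Direct runoff: 0.0, 14.8, 51.6, 108.1, 90.8, 142.2, 93.5, 0.0 m³/s; ΣQ_DR = 501.0 m³/s, peak = 142.2 m³/s.
Runoff depth d = ΣQ_DR·Δt / A = 501.0 × 10800 / (1080 km²) = 5.010 mm.
The 1-cm UH is the DRH scaled by (10 mm)/d, so U_p = 142.2 × 10/5.010 = 284 m³/s.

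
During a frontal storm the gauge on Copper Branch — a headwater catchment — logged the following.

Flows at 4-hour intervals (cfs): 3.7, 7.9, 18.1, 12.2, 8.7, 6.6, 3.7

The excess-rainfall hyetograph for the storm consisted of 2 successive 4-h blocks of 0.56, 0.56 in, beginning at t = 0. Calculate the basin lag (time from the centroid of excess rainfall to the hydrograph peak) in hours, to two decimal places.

Centroid of excess rainfall: t_c = Σ P_i·t̄_i / ΣP_i = 4.0000 h (block centres at 2, 6 h).
Hydrograph peak occurs at t = 8 h, so basin lag t_L = 8 − 4.0000 = 4.00 h.

t_L ≈ 4.00 h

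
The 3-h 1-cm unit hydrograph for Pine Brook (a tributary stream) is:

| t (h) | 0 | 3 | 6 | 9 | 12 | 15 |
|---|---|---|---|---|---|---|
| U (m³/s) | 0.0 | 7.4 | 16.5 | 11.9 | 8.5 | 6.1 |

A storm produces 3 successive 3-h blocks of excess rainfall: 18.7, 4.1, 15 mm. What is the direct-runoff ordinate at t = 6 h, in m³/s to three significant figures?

By discrete convolution, Q_j = Σ (P_i / 10 mm) · U_{j−i}.
At t = 6 h (j=2): Q = (18.7/10)·16.5 + (4.1/10)·7.4 + (15/10)·0.0 = 33.9 m³/s.

Q ≈ 33.9 m³/s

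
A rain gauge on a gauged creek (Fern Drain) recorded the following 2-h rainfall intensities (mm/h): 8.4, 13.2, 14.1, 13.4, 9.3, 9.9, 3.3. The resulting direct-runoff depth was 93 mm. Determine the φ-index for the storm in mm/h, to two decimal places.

Only the 6 blocks with intensity above φ contribute runoff: 8.4, 13.2, 14.1, 13.4, 9.3, 9.9 mm/h.
Σ(I−φ)·Δt = d  ⇒  (8.4+13.2+14.1+13.4+9.3+9.9 − 6φ)·2 = 93
φ = (68.30 − 93/2) / 6 = 3.63 mm/h.

φ ≈ 3.63 mm/h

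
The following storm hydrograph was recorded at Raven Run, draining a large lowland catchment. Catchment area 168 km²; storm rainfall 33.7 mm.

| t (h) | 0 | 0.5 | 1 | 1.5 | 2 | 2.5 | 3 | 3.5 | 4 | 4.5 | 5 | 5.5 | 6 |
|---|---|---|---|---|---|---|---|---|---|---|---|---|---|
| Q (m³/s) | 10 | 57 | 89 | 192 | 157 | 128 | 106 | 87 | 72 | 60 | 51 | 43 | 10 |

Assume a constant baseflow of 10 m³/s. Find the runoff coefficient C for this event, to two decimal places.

C ≈ 0.30

ΣQ_DR = 932.0 m³/s; V = ΣQ_DR·Δt = 1.678 × 10^6 m³.
Runoff depth d = V / A = 9.986 mm.
C = d / P = 9.986 / 33.7 = 0.30.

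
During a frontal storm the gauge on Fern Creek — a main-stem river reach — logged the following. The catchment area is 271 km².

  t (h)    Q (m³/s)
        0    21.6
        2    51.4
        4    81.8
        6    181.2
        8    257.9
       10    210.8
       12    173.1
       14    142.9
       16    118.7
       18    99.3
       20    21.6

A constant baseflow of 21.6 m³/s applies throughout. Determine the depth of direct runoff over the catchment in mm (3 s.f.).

d ≈ 29.8 mm

Direct runoff: 0.0, 29.8, 60.2, 159.6, 236.3, 189.2, 151.5, 121.3, 97.1, 77.7, 0.0 m³/s; ΣQ_DR = 1123 m³/s.
V = ΣQ_DR · Δt = 1123 × 7200 s = 8.083 × 10^6 m³.
Over A = 271 km², depth = V / A = 29.8 mm.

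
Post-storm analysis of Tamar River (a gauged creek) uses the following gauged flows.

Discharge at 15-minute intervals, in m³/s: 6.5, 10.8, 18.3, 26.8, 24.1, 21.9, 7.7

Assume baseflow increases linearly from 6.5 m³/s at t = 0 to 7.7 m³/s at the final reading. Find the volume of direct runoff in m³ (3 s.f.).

Direct-runoff ordinates (Q − Q_b): 0.00, 4.10, 11.40, 19.70, 16.80, 14.40, 0.00 m³/s.
ΣQ_DR = 66.40 m³/s.
With Δt = 0.25 h = 900 s, V = ΣQ_DR · Δt = 66.40 × 900 = 59800 m³.

V ≈ 59800 m³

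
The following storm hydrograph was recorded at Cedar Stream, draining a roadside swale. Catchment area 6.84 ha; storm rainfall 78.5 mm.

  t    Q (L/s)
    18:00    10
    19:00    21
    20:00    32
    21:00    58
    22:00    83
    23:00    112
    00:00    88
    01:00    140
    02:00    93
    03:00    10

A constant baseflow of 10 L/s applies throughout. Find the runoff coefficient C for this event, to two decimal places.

ΣQ_DR = 547.0 L/s; V = ΣQ_DR·Δt = 1.969 × 10^6 L.
Runoff depth d = V / A = 28.79 mm.
C = d / P = 28.79 / 78.5 = 0.37.

C ≈ 0.37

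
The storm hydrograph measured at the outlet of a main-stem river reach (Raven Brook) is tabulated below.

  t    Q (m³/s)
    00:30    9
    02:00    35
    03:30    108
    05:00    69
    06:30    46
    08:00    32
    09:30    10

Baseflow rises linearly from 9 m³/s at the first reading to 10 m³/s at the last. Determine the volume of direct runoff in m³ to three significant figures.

V ≈ 1.31 × 10^6 m³

Direct-runoff ordinates (Q − Q_b): 0.00, 25.83, 98.67, 59.50, 36.33, 22.17, 0.00 m³/s.
ΣQ_DR = 242.5 m³/s.
With Δt = 1.5 h = 5400 s, V = ΣQ_DR · Δt = 242.5 × 5400 = 1.31 × 10^6 m³.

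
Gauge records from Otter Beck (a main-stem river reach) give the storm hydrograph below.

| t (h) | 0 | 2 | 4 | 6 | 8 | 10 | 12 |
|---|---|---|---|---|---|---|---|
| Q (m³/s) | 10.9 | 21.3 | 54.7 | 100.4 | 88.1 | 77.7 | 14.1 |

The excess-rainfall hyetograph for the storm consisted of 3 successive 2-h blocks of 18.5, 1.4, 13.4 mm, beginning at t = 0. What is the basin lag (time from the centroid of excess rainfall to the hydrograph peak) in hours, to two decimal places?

t_L ≈ 3.31 h

Centroid of excess rainfall: t_c = Σ P_i·t̄_i / ΣP_i = 2.6937 h (block centres at 1, 3, 5 h).
Hydrograph peak occurs at t = 6 h, so basin lag t_L = 6 − 2.6937 = 3.31 h.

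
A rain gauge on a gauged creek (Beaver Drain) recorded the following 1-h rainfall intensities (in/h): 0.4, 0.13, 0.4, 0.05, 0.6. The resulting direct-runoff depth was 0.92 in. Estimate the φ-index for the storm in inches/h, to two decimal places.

Only the 3 blocks with intensity above φ contribute runoff: 0.4, 0.4, 0.6 in/h.
Σ(I−φ)·Δt = d  ⇒  (0.4+0.4+0.6 − 3φ)·1 = 0.92
φ = (1.400 − 0.92/1) / 3 = 0.16 in/h.

φ ≈ 0.16 in/h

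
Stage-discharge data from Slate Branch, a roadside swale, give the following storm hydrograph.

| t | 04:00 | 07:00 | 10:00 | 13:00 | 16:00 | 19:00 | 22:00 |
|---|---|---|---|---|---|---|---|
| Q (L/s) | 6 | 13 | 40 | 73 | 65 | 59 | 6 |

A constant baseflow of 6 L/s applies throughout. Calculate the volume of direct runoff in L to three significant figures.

Direct-runoff ordinates (Q − Q_b): 0.0, 7.0, 34.0, 67.0, 59.0, 53.0, 0.0 L/s.
ΣQ_DR = 220.0 L/s.
With Δt = 3 h = 10800 s, V = ΣQ_DR · Δt = 220.0 × 10800 = 2.38 × 10^6 L.

V ≈ 2.38 × 10^6 L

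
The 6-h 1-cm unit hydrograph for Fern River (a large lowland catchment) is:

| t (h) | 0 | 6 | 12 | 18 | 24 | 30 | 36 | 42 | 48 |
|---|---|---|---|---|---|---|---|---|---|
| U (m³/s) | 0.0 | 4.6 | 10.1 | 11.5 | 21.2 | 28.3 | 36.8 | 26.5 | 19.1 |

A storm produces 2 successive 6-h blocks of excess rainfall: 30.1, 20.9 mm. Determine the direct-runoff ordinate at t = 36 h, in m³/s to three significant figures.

Q ≈ 170 m³/s

By discrete convolution, Q_j = Σ (P_i / 10 mm) · U_{j−i}.
At t = 36 h (j=6): Q = (30.1/10)·36.8 + (20.9/10)·28.3 = 170 m³/s.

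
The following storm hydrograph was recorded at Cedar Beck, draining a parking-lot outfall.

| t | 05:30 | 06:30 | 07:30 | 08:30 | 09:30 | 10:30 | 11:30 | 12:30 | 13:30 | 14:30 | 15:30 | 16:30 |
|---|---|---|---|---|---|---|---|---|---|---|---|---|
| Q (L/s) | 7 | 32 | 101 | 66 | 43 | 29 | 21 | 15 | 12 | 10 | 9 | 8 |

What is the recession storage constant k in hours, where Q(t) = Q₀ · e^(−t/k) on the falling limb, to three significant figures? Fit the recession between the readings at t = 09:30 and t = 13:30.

On the falling limb, Q drops from 43 to 12 L/s between t = 09:30 and t = 13:30 (Δt = 4 h).
k = −Δt / ln(Q₂/Q₁) = −4 / ln(12/43) = 3.13 h.

k ≈ 3.13 h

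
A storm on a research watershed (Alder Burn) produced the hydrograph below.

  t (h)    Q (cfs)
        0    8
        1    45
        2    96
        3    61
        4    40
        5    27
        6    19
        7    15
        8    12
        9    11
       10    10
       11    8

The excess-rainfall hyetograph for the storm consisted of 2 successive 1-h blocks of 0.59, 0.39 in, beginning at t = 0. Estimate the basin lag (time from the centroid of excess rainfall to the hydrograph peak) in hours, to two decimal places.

t_L ≈ 1.10 h

Centroid of excess rainfall: t_c = Σ P_i·t̄_i / ΣP_i = 0.8980 h (block centres at 0.5, 1.5 h).
Hydrograph peak occurs at t = 2 h, so basin lag t_L = 2 − 0.8980 = 1.10 h.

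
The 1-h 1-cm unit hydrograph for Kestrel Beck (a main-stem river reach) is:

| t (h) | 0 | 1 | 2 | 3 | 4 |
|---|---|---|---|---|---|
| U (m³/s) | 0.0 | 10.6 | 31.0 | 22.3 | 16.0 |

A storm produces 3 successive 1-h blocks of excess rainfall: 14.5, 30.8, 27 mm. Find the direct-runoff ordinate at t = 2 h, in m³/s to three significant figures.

Q ≈ 77.6 m³/s

By discrete convolution, Q_j = Σ (P_i / 10 mm) · U_{j−i}.
At t = 2 h (j=2): Q = (14.5/10)·31.0 + (30.8/10)·10.6 + (27/10)·0.0 = 77.6 m³/s.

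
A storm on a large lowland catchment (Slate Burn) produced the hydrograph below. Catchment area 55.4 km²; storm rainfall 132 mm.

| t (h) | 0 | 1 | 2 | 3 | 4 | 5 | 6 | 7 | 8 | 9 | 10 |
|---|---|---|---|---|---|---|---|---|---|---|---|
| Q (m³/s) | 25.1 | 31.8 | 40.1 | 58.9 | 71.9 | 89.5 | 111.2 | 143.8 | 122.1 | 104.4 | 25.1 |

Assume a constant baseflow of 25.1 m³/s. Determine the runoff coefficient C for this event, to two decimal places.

C ≈ 0.27

ΣQ_DR = 547.8 m³/s; V = ΣQ_DR·Δt = 1.972 × 10^6 m³.
Runoff depth d = V / A = 35.60 mm.
C = d / P = 35.60 / 132 = 0.27.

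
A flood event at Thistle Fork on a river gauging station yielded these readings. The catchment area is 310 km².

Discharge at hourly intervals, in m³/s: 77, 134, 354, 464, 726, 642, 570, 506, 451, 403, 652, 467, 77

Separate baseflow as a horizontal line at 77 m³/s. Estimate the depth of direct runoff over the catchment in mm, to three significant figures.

Direct runoff: 0.0, 57.0, 277.0, 387.0, 649.0, 565.0, 493.0, 429.0, 374.0, 326.0, 575.0, 390.0, 0.0 m³/s; ΣQ_DR = 4522 m³/s.
V = ΣQ_DR · Δt = 4522 × 3600 s = 1.628 × 10^7 m³.
Over A = 310 km², depth = V / A = 52.5 mm.

d ≈ 52.5 mm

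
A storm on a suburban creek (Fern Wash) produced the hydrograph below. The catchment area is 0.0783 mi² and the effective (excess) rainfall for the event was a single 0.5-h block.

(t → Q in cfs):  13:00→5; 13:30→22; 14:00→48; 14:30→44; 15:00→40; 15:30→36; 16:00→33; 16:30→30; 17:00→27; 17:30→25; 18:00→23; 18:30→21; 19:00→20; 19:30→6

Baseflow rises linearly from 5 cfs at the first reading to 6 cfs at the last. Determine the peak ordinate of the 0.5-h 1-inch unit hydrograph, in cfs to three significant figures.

U_p ≈ 14.3 cfs

Direct runoff: 0.00, 16.92, 42.85, 38.77, 34.69, 30.62, 27.54, 24.46, 21.38, 19.31, 17.23, 15.15, 14.08, 0.00 cfs; ΣQ_DR = 303.0 cfs, peak = 42.85 cfs.
Runoff depth d = ΣQ_DR·Δt / A = 303.0 × 1800 / (0.0783 mi²) = 2.998 in.
The 1-inch UH is the DRH scaled by (1 in)/d, so U_p = 42.85 × 1/2.998 = 14.3 cfs.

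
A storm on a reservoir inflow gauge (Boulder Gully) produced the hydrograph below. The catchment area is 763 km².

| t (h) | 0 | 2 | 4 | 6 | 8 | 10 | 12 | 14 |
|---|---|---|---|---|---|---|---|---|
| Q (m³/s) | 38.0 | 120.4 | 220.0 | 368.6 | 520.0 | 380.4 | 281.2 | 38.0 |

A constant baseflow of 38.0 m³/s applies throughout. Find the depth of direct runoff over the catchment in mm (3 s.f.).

Direct runoff: 0.0, 82.4, 182.0, 330.6, 482.0, 342.4, 243.2, 0.0 m³/s; ΣQ_DR = 1663 m³/s.
V = ΣQ_DR · Δt = 1663 × 7200 s = 1.197 × 10^7 m³.
Over A = 763 km², depth = V / A = 15.7 mm.

d ≈ 15.7 mm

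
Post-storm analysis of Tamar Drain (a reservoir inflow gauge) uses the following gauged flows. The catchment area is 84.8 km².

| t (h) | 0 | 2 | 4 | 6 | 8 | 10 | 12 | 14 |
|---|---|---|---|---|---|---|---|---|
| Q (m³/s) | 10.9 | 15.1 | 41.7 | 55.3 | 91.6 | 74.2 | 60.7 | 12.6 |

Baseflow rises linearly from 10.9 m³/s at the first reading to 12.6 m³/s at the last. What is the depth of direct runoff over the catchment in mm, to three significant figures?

d ≈ 22.8 mm

Direct runoff: 0.00, 3.96, 30.31, 43.67, 79.73, 62.09, 48.34, 0.00 m³/s; ΣQ_DR = 268.1 m³/s.
V = ΣQ_DR · Δt = 268.1 × 7200 s = 1.930 × 10^6 m³.
Over A = 84.8 km², depth = V / A = 22.8 mm.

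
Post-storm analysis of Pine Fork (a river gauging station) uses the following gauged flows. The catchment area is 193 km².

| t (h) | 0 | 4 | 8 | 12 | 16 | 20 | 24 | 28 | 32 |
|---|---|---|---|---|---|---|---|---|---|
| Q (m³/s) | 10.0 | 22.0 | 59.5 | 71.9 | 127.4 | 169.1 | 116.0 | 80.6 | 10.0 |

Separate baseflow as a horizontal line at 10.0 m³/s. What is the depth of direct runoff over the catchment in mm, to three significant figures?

d ≈ 43.0 mm

Direct runoff: 0.0, 12.0, 49.5, 61.9, 117.4, 159.1, 106.0, 70.6, 0.0 m³/s; ΣQ_DR = 576.5 m³/s.
V = ΣQ_DR · Δt = 576.5 × 14400 s = 8.302 × 10^6 m³.
Over A = 193 km², depth = V / A = 43.0 mm.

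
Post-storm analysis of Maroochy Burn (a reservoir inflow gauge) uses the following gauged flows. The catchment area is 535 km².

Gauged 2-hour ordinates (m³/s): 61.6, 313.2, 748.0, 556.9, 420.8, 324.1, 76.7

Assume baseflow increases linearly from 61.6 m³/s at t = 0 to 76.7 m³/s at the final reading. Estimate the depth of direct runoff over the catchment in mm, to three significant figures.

d ≈ 27.1 mm

Direct runoff: 0.00, 249.08, 681.37, 487.75, 349.13, 249.92, 0.00 m³/s; ΣQ_DR = 2017 m³/s.
V = ΣQ_DR · Δt = 2017 × 7200 s = 1.452 × 10^7 m³.
Over A = 535 km², depth = V / A = 27.1 mm.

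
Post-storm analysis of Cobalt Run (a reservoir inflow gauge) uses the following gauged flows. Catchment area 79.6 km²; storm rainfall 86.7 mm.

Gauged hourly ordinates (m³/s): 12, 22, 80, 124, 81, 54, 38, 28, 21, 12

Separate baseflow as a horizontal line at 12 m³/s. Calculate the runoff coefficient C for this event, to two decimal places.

ΣQ_DR = 352.0 m³/s; V = ΣQ_DR·Δt = 1.267 × 10^6 m³.
Runoff depth d = V / A = 15.92 mm.
C = d / P = 15.92 / 86.7 = 0.18.

C ≈ 0.18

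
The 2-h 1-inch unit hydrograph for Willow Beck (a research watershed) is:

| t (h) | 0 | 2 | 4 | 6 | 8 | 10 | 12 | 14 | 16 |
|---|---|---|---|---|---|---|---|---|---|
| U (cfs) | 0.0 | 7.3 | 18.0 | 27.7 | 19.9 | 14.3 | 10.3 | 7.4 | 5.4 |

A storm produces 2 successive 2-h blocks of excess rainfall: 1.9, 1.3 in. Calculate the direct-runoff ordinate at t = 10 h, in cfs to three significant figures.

Q ≈ 53.0 cfs

By discrete convolution, Q_j = Σ (P_i / 1 in) · U_{j−i}.
At t = 10 h (j=5): Q = (1.9/1)·14.3 + (1.3/1)·19.9 = 53.0 cfs.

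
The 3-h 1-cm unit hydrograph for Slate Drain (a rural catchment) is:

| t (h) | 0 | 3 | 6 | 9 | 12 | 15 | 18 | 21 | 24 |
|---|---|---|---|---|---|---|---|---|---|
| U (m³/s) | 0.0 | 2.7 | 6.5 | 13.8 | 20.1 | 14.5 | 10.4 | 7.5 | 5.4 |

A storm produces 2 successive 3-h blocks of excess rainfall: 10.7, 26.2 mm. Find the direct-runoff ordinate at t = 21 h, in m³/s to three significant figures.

Q ≈ 35.3 m³/s

By discrete convolution, Q_j = Σ (P_i / 10 mm) · U_{j−i}.
At t = 21 h (j=7): Q = (10.7/10)·7.5 + (26.2/10)·10.4 = 35.3 m³/s.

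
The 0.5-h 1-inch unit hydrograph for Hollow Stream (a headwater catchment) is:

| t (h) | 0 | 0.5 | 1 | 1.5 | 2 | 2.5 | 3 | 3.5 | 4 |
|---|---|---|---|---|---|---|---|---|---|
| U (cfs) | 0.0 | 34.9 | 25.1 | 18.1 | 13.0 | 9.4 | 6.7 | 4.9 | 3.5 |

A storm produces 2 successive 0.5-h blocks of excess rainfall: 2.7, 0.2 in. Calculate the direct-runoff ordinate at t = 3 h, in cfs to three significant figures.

By discrete convolution, Q_j = Σ (P_i / 1 in) · U_{j−i}.
At t = 3 h (j=6): Q = (2.7/1)·6.7 + (0.2/1)·9.4 = 20.0 cfs.

Q ≈ 20.0 cfs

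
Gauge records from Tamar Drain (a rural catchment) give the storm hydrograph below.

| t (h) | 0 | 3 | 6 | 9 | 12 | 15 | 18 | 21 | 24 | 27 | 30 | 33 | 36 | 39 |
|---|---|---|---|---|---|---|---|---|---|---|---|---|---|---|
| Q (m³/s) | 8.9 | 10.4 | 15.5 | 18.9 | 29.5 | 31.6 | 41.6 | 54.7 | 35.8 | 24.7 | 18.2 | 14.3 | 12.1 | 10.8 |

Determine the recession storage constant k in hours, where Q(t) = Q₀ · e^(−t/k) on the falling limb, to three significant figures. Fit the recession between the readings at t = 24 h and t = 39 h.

On the falling limb, Q drops from 35.8 to 10.8 m³/s between t = 24 h and t = 39 h (Δt = 15 h).
k = −Δt / ln(Q₂/Q₁) = −15 / ln(10.8/35.8) = 12.5 h.

k ≈ 12.5 h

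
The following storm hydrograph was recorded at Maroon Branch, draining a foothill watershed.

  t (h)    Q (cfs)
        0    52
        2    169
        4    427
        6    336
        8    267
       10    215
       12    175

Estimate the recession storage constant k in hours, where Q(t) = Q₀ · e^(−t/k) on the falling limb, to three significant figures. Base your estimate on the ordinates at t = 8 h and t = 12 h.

On the falling limb, Q drops from 267 to 175 cfs between t = 8 h and t = 12 h (Δt = 4 h).
k = −Δt / ln(Q₂/Q₁) = −4 / ln(175/267) = 9.47 h.

k ≈ 9.47 h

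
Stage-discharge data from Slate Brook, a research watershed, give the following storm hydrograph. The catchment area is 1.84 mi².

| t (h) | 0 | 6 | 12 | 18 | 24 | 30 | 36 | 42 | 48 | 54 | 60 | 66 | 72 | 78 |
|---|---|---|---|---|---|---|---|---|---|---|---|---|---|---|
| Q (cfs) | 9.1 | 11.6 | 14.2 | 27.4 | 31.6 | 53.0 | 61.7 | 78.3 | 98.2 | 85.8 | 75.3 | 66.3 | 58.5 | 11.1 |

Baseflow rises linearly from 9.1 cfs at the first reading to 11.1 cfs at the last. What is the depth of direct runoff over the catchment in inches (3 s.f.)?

d ≈ 2.73 in

Direct runoff: 0.00, 2.35, 4.79, 17.84, 21.88, 43.13, 51.68, 68.12, 87.87, 75.32, 64.66, 55.51, 47.55, 0.00 cfs; ΣQ_DR = 540.7 cfs.
V = ΣQ_DR · Δt = 540.7 × 21600 s = 1.168 × 10^7 ft³.
Over A = 1.84 mi², depth = V / A = 2.73 in.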